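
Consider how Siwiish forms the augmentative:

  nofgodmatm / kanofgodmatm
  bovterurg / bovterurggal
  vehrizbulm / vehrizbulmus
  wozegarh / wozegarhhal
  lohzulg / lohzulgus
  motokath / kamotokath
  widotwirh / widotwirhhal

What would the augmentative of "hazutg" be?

lohzulg and bovterurg both end in -g yet inflect differently (lohzulgus, bovterurggal), so the final letter is not what conditions the rule; the second-to-last letter is.
"hazutg" has second-to-last letter 't'. The stems whose second-to-last letter is 't' (motokath → kamotokath, nofgodmatm → kanofgodmatm) add the prefix ka-.
So hazutg → kahazutg.

kahazutg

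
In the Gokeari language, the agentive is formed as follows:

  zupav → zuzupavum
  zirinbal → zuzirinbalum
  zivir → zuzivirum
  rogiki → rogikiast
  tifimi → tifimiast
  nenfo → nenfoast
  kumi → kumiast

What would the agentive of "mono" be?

monoast

zivir and rogiki both have last vowel 'i' yet inflect differently (zuzivirum, rogikiast), so the last vowel is not what conditions the rule; whether the stem ends in a vowel or a consonant is.
"mono" ends in a vowel. The stems ending in a vowel (rogiki → rogikiast, tifimi → tifimiast, nenfo → nenfoast) add -ast.
So mono → monoast.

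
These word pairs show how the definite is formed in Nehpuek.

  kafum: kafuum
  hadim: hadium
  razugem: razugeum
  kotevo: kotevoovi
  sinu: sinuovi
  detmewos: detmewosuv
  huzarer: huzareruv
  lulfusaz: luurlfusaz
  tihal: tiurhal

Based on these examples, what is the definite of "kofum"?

kafum and sinu both have last vowel 'u' yet inflect differently (kafuum, sinuovi), so the last vowel is not what conditions the rule; the final letter is.
"kofum" ends in -m. The stems ending in -m (kafum → kafuum, hadim → hadium, razugem → razugeum) drop the final letter and add -um.
The other patterns: stems ending in -o or -u add -ovi; stems ending in -r or -s add -uv; stems ending in -l or -z insert -ur- after the first vowel.
So kofum → kofuum.

kofuum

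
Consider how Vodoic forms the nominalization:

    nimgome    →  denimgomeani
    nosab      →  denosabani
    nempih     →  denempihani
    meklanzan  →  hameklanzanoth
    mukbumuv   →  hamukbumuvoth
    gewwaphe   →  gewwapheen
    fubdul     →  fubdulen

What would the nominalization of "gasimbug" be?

gasimbugen

nimgome and gewwaphe both end in -e yet inflect differently (denimgomeani, gewwapheen), so the final letter is not what conditions the rule; the first letter is.
"gasimbug" begins with g-. The one such stem in the data (gewwaphe → gewwapheen) adds -en, so the same rule applies.
The other patterns: stems beginning with n- add de- … -ani around the stem; stems beginning with m- add ha- … -oth around the stem.
So gasimbug → gasimbugen.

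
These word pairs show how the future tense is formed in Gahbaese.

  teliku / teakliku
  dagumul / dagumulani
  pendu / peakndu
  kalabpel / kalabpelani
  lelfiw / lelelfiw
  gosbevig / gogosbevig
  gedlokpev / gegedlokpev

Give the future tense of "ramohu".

raakmohu

"ramohu" ends in -u. The stems ending in -u (teliku → teakliku, pendu → peakndu) insert -ak- after the first vowel.
The other patterns: stems ending in -l add -ani; stems ending in -g, -v or -w repeat the first consonant+vowel as a prefix.
So ramohu → raakmohu.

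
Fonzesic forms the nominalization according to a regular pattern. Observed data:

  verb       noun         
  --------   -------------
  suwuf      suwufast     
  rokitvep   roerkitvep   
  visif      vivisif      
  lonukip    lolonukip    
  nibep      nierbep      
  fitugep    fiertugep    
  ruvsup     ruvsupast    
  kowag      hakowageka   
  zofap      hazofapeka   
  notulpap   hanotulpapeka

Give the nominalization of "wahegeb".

waerhegeb

"wahegeb" has last vowel 'e'. The stems whose last vowel is 'e' (nibep → nierbep, fitugep → fiertugep, rokitvep → roerkitvep) insert -er- after the first vowel.
The other patterns: stems whose last vowel is 'i' repeat the first consonant+vowel as a prefix; stems whose last vowel is 'u' add -ast; stems whose last vowel is 'a' add ha- … -eka around the stem.
So wahegeb → waerhegeb.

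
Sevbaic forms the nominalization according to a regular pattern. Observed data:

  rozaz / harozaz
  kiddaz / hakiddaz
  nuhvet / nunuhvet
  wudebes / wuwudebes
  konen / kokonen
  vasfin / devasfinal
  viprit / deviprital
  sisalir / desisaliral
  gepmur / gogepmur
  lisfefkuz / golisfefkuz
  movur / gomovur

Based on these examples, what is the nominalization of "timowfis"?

konen and vasfin both end in -n yet inflect differently (kokonen, devasfinal), so the final letter is not what conditions the rule; the last vowel is.
"timowfis" has last vowel 'i'. The stems whose last vowel is 'i' (vasfin → devasfinal, viprit → deviprital, sisalir → desisaliral) add de- … -al around the stem.
So timowfis → detimowfisal.

detimowfisal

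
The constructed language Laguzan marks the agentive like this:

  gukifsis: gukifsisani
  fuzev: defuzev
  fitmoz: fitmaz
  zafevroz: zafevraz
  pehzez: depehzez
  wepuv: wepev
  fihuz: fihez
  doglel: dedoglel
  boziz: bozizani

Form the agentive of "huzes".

dehuzes

"huzes" has last vowel 'e'. The stems whose last vowel is 'e' (pehzez → depehzez, fuzev → defuzev, doglel → dedoglel) add the prefix de-.
So huzes → dehuzes.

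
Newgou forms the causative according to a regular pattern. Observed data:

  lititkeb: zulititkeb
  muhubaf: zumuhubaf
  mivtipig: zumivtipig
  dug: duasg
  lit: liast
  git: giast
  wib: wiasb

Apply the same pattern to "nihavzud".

zunihavzud

mivtipig and dug both end in -g yet inflect differently (zumivtipig, duasg), so the final letter is not what conditions the rule; the number of vowels is.
"nihavzud" has 3 vowels. The stems with 3 vowels (lititkeb → zulititkeb, muhubaf → zumuhubaf, mivtipig → zumivtipig) add the prefix zu-.
So nihavzud → zunihavzud.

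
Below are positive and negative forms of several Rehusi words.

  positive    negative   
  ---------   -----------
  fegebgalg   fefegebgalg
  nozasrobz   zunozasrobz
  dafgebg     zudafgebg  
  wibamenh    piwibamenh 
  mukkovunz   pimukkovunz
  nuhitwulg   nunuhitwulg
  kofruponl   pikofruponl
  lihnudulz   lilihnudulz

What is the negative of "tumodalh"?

mukkovunz and lihnudulz both end in -z yet inflect differently (pimukkovunz, lilihnudulz), so the final letter is not what conditions the rule; the second-to-last letter is.
"tumodalh" has second-to-last letter 'l'. The stems whose second-to-last letter is 'l' (nuhitwulg → nunuhitwulg, fegebgalg → fefegebgalg, lihnudulz → lilihnudulz) repeat the first consonant+vowel as a prefix.
The other patterns: stems whose second-to-last letter is 'n' add the prefix pi-; stems whose second-to-last letter is 'b' add the prefix zu-.
So tumodalh → tutumodalh.

tutumodalh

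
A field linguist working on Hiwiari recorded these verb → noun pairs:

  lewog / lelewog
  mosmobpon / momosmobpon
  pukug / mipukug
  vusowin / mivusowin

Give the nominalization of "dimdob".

didimdob

"dimdob" has last vowel 'o'. The stems whose last vowel is 'o' (lewog → lelewog, mosmobpon → momosmobpon) repeat the first consonant+vowel as a prefix.
So dimdob → didimdob.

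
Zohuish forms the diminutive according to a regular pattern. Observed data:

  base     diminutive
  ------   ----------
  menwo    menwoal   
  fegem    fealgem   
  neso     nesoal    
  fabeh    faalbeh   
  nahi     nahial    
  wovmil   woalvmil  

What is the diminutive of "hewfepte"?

hewfepteal

nahi and wovmil both have last vowel 'i' yet inflect differently (nahial, woalvmil), so the last vowel is not what conditions the rule; whether the stem ends in a vowel or a consonant is.
"hewfepte" ends in a vowel. The stems ending in a vowel (neso → nesoal, menwo → menwoal, nahi → nahial) add -al.
The other pattern: stems ending in a consonant insert -al- after the first vowel.
So hewfepte → hewfepteal.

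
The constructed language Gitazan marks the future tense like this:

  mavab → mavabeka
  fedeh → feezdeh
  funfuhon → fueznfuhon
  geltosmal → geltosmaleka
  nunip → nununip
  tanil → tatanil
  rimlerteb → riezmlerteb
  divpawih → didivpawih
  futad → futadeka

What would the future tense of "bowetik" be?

geltosmal and tanil both end in -l yet inflect differently (geltosmaleka, tatanil), so the final letter is not what conditions the rule; the last vowel is.
"bowetik" has last vowel 'i'. The stems whose last vowel is 'i' (nunip → nununip, divpawih → didivpawih, tanil → tatanil) repeat the first consonant+vowel as a prefix.
So bowetik → bobowetik.

bobowetik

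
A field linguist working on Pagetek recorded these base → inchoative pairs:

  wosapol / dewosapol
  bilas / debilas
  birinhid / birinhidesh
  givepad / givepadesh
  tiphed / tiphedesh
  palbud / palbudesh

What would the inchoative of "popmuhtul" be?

depopmuhtul

givepad and bilas both have last vowel 'a' yet inflect differently (givepadesh, debilas), so the last vowel is not what conditions the rule; the final letter is.
"popmuhtul" ends in -l. The one such stem in the data (wosapol → dewosapol) adds the prefix de-, so the same rule applies.
The other pattern: stems ending in -d add -esh.
So popmuhtul → depopmuhtul.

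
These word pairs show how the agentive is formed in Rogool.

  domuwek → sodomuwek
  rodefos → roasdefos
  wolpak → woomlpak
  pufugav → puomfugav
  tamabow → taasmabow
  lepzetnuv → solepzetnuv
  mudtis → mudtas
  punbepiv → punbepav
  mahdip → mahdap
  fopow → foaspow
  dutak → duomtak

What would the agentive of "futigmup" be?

sofutigmup

"futigmup" has last vowel 'u'. The one such stem in the data (lepzetnuv → solepzetnuv) adds the prefix so-, so the same rule applies.
So futigmup → sofutigmup.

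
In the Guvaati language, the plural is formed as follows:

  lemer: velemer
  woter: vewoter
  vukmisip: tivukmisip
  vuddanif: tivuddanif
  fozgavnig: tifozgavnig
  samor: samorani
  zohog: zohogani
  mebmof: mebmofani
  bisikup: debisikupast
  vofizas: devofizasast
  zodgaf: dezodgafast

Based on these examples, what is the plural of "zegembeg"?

vezegembeg

lemer and samor both end in -r yet inflect differently (velemer, samorani), so the final letter is not what conditions the rule; the last vowel is.
"zegembeg" has last vowel 'e'. The stems whose last vowel is 'e' (lemer → velemer, woter → vewoter) add the prefix ve-.
So zegembeg → vezegembeg.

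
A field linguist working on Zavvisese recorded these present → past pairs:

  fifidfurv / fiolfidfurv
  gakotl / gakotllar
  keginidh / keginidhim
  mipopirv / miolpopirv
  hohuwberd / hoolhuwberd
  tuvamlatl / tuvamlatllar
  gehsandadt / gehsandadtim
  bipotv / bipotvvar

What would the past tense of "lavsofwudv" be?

lavsofwudvim

"lavsofwudv" has second-to-last letter 'd'. The stems whose second-to-last letter is 'd' (gehsandadt → gehsandadtim, keginidh → keginidhim) add -im.
So lavsofwudv → lavsofwudvim.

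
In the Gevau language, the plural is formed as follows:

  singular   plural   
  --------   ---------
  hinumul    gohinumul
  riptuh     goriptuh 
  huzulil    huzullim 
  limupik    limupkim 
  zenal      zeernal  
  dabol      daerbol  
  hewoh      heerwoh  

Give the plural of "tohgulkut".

gotohgulkut

"tohgulkut" has last vowel 'u'. The stems whose last vowel is 'u' (hinumul → gohinumul, riptuh → goriptuh) add the prefix go-.
So tohgulkut → gotohgulkut.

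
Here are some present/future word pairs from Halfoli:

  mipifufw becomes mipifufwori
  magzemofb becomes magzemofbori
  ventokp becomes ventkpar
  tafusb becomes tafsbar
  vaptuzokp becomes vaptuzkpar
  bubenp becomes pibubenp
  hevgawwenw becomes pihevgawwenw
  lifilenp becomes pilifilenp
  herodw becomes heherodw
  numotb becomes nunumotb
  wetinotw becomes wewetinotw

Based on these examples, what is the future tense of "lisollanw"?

pilisollanw

magzemofb and tafusb both end in -b yet inflect differently (magzemofbori, tafsbar), so the final letter is not what conditions the rule; the second-to-last letter is.
"lisollanw" has second-to-last letter 'n'. The stems whose second-to-last letter is 'n' (bubenp → pibubenp, hevgawwenw → pihevgawwenw, lifilenp → pilifilenp) add the prefix pi-.
So lisollanw → pilisollanw.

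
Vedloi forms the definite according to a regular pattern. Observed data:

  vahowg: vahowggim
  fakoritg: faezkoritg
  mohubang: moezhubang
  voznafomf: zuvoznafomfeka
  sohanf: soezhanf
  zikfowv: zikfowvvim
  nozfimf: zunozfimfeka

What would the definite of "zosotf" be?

voznafomf and sohanf both end in -f yet inflect differently (zuvoznafomfeka, soezhanf), so the final letter is not what conditions the rule; the second-to-last letter is.
"zosotf" has second-to-last letter 't'. The one such stem in the data (fakoritg → faezkoritg) inserts -ez- after the first vowel (as do sohanf, mohubang), so the same rule applies.
The other patterns: stems whose second-to-last letter is 'm' add zu- … -eka around the stem; stems whose second-to-last letter is 'w' double the final consonant and add -im.
So zosotf → zoezsotf.

zoezsotf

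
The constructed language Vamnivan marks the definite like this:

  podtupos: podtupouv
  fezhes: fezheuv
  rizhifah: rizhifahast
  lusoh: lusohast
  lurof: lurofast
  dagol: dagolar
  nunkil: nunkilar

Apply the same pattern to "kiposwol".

kiposwolar

podtupos and lusoh both have last vowel 'o' yet inflect differently (podtupouv, lusohast), so the last vowel is not what conditions the rule; the final letter is.
"kiposwol" ends in -l. The stems ending in -l (dagol → dagolar, nunkil → nunkilar) add -ar.
So kiposwol → kiposwolar.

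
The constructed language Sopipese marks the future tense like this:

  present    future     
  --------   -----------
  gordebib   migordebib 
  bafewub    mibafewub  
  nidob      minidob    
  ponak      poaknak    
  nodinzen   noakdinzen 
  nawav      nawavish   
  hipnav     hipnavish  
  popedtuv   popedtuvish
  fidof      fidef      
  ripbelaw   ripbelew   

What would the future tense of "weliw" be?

welew

"weliw" ends in -w. The one such stem in the data (ripbelaw → ripbelew) changes the last vowel to 'e' (as does fidof), so the same rule applies.
The other patterns: stems ending in -b add the prefix mi-; stems ending in -k or -n insert -ak- after the first vowel; stems ending in -v add -ish.
So weliw → welew.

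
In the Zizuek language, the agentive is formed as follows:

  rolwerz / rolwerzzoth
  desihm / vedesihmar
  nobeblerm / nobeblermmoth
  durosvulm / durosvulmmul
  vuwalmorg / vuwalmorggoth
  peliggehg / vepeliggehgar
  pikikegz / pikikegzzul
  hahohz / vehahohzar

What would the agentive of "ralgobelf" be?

ralgobelfful

"ralgobelf" has second-to-last letter 'l'. The one such stem in the data (durosvulm → durosvulmmul) doubles the final consonant and adds -ul (as does pikikegz), so the same rule applies.
So ralgobelf → ralgobelfful.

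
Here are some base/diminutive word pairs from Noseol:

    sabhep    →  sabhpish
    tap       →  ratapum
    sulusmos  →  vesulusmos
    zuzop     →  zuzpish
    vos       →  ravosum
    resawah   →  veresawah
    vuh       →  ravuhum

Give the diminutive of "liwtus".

liwtsish

"liwtus" has 2 vowels. The stems with 2 vowels (sabhep → sabhpish, zuzop → zuzpish) delete the last vowel and add -ish.
So liwtus → liwtsish.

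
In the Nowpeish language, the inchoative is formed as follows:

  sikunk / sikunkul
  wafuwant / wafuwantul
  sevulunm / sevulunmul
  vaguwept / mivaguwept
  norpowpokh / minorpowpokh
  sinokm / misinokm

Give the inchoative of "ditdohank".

wafuwant and vaguwept both end in -t yet inflect differently (wafuwantul, mivaguwept), so the final letter is not what conditions the rule; the second-to-last letter is.
"ditdohank" has second-to-last letter 'n'. The stems whose second-to-last letter is 'n' (sikunk → sikunkul, wafuwant → wafuwantul, sevulunm → sevulunmul) add -ul.
So ditdohank → ditdohankul.

ditdohankul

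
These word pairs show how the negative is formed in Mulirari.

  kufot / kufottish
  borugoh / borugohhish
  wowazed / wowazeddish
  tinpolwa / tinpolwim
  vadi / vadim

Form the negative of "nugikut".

nugikuttish

borugoh and tinpolwa both have 3 vowels yet inflect differently (borugohhish, tinpolwim), so the number of vowels is not what conditions the rule; whether the stem ends in a vowel or a consonant is.
"nugikut" ends in a consonant. The stems ending in a consonant (kufot → kufottish, borugoh → borugohhish, wowazed → wowazeddish) double the final consonant and add -ish.
So nugikut → nugikuttish.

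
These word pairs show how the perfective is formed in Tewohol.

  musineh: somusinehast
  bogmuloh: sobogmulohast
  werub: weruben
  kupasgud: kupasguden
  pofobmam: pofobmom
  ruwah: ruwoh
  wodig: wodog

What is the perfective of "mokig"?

musineh and ruwah both end in -h yet inflect differently (somusinehast, ruwoh), so the final letter is not what conditions the rule; the last vowel is.
"mokig" has last vowel 'i'. The one such stem in the data (wodig → wodog) changes the last vowel to 'o' (as do pofobmam, ruwah), so the same rule applies.
So mokig → mokog.

mokog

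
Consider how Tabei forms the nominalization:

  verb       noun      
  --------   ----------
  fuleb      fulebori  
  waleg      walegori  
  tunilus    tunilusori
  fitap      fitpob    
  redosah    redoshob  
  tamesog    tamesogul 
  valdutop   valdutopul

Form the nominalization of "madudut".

waleg and tamesog both end in -g yet inflect differently (walegori, tamesogul), so the final letter is not what conditions the rule; the last vowel is.
"madudut" has last vowel 'u'. The one such stem in the data (tunilus → tunilusori) adds -ori, so the same rule applies.
So madudut → madudutori.

madudutori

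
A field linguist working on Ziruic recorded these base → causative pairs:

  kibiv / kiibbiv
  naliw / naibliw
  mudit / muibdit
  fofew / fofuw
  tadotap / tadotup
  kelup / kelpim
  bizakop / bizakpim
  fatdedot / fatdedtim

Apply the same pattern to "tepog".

tepgim

naliw and fofew both end in -w yet inflect differently (naibliw, fofuw), so the final letter is not what conditions the rule; the last vowel is.
"tepog" has last vowel 'o'. The stems whose last vowel is 'o' (bizakop → bizakpim, fatdedot → fatdedtim) delete the last vowel and add -im.
The other patterns: stems whose last vowel is 'i' insert -ib- after the first vowel; stems whose last vowel is 'a' or 'e' change the last vowel to 'u'.
So tepog → tepgim.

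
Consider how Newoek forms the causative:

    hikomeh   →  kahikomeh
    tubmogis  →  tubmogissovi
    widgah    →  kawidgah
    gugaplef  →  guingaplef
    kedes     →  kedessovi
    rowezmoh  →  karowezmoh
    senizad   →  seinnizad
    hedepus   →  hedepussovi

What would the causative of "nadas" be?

kedes and hikomeh both have last vowel 'e' yet inflect differently (kedessovi, kahikomeh), so the last vowel is not what conditions the rule; the final letter is.
"nadas" ends in -s. The stems ending in -s (hedepus → hedepussovi, kedes → kedessovi, tubmogis → tubmogissovi) double the final consonant and add -ovi.
So nadas → nadassovi.

nadassovi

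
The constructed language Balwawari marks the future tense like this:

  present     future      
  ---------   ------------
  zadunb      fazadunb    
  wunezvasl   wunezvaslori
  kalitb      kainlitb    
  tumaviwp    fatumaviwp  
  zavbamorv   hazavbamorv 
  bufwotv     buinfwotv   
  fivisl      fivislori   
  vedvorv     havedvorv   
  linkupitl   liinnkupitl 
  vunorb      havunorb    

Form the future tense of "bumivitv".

buinmivitv

"bumivitv" has second-to-last letter 't'. The stems whose second-to-last letter is 't' (kalitb → kainlitb, linkupitl → liinnkupitl, bufwotv → buinfwotv) insert -in- after the first vowel.
The other patterns: stems whose second-to-last letter is 'r' add the prefix ha-; stems whose second-to-last letter is 'n' or 'w' add the prefix fa-; stems whose second-to-last letter is 's' add -ori.
So bumivitv → buinmivitv.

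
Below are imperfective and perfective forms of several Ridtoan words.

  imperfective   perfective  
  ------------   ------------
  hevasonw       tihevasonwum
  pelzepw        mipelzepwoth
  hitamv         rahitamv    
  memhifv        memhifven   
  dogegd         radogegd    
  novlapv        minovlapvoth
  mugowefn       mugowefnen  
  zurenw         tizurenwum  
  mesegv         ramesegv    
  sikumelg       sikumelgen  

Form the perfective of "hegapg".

"hegapg" has second-to-last letter 'p'. The stems whose second-to-last letter is 'p' (novlapv → minovlapvoth, pelzepw → mipelzepwoth) add mi- … -oth around the stem.
So hegapg → mihegapgoth.

mihegapgoth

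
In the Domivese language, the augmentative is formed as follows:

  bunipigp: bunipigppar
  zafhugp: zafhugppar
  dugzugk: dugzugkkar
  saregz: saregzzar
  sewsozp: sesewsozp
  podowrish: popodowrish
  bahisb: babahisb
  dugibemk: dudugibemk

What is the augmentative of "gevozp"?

gegevozp

bunipigp and sewsozp both end in -p yet inflect differently (bunipigppar, sesewsozp), so the final letter is not what conditions the rule; the second-to-last letter is.
"gevozp" has second-to-last letter 'z'. The one such stem in the data (sewsozp → sesewsozp) repeats the first consonant+vowel as a prefix (as do podowrish, bahisb), so the same rule applies.
So gevozp → gegevozp.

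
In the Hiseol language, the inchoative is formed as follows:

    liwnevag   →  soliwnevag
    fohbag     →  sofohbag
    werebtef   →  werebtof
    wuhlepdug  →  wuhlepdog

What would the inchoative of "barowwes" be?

liwnevag and wuhlepdug both end in -g yet inflect differently (soliwnevag, wuhlepdog), so the final letter is not what conditions the rule; the last vowel is.
"barowwes" has last vowel 'e'. The one such stem in the data (werebtef → werebtof) changes the last vowel to 'o' (as does wuhlepdug), so the same rule applies.
The other pattern: stems whose last vowel is 'a' add the prefix so-.
So barowwes → barowwos.

barowwos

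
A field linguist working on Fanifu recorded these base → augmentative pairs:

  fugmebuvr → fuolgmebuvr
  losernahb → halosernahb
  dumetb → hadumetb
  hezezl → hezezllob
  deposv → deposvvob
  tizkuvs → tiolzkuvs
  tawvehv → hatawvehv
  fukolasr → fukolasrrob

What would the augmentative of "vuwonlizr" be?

fugmebuvr and fukolasr both end in -r yet inflect differently (fuolgmebuvr, fukolasrrob), so the final letter is not what conditions the rule; the second-to-last letter is.
"vuwonlizr" has second-to-last letter 'z'. The one such stem in the data (hezezl → hezezllob) doubles the final consonant and adds -ob (as do fukolasr, deposv), so the same rule applies.
The other patterns: stems whose second-to-last letter is 'v' insert -ol- after the first vowel; stems whose second-to-last letter is 'h' or 't' add the prefix ha-.
So vuwonlizr → vuwonlizrrob.

vuwonlizrrob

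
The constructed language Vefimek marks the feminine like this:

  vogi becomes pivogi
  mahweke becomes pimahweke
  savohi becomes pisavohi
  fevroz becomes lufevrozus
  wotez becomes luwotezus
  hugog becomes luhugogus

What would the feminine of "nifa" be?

pinifa

mahweke and wotez both have last vowel 'e' yet inflect differently (pimahweke, luwotezus), so the last vowel is not what conditions the rule; whether the stem ends in a vowel or a consonant is.
"nifa" ends in a vowel. The stems ending in a vowel (vogi → pivogi, mahweke → pimahweke, savohi → pisavohi) add the prefix pi-.
So nifa → pinifa.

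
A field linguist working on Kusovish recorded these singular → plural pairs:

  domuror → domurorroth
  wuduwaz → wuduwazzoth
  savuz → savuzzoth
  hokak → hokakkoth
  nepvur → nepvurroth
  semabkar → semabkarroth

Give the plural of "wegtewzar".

Every pair shown (domuror → domurorroth, wuduwaz → wuduwazzoth, savuz → savuzzoth, …) follows the same rule: double the final consonant and add -oth.
So wegtewzar → wegtewzarroth.

wegtewzarroth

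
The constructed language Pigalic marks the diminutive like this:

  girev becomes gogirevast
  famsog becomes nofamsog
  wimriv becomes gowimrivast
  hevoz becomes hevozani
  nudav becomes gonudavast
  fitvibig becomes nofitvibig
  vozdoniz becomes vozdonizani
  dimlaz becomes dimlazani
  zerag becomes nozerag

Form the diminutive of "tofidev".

fitvibig and wimriv both have last vowel 'i' yet inflect differently (nofitvibig, gowimrivast), so the last vowel is not what conditions the rule; the final letter is.
"tofidev" ends in -v. The stems ending in -v (wimriv → gowimrivast, girev → gogirevast, nudav → gonudavast) add go- … -ast around the stem.
The other patterns: stems ending in -g add the prefix no-; stems ending in -z add -ani.
So tofidev → gotofidevast.

gotofidevast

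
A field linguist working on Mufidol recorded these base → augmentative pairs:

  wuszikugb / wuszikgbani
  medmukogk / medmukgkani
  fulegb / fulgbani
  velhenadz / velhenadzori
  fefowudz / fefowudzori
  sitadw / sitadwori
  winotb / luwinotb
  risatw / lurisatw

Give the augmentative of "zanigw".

"zanigw" has second-to-last letter 'g'. The stems whose second-to-last letter is 'g' (wuszikugb → wuszikgbani, medmukogk → medmukgkani, fulegb → fulgbani) delete the last vowel and add -ani.
The other patterns: stems whose second-to-last letter is 'd' add -ori; stems whose second-to-last letter is 't' add the prefix lu-.
So zanigw → zangwani.

zangwani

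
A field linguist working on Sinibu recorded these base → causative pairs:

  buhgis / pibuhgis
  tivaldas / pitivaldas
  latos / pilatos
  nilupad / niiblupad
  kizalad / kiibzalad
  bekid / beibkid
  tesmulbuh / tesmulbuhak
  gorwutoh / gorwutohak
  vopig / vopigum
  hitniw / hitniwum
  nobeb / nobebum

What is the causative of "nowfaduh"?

nowfaduhak

"nowfaduh" ends in -h. The stems ending in -h (tesmulbuh → tesmulbuhak, gorwutoh → gorwutohak) add -ak.
So nowfaduh → nowfaduhak.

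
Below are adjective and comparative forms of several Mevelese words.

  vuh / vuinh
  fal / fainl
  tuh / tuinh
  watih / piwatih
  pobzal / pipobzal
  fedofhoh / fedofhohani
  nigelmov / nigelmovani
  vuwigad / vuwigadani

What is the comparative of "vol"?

vuh and watih both end in -h yet inflect differently (vuinh, piwatih), so the final letter is not what conditions the rule; the number of vowels is.
"vol" has 1 vowel. The stems with 1 vowel (vuh → vuinh, fal → fainl, tuh → tuinh) insert -in- after the first vowel.
The other patterns: stems with 2 vowels add the prefix pi-; stems with 3 vowels add -ani.
So vol → voinl.

voinl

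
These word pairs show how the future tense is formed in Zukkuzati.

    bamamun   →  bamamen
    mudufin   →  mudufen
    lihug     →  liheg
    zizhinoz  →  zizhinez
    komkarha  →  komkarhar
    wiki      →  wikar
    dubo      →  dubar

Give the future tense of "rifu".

wiki and mudufin both have last vowel 'i' yet inflect differently (wikar, mudufen), so the last vowel is not what conditions the rule; whether the stem ends in a vowel or a consonant is.
"rifu" ends in a vowel. The stems ending in a vowel (wiki → wikar, dubo → dubar, komkarha → komkarhar) drop the final letter and add -ar.
The other pattern: stems ending in a consonant change the last vowel to 'e'.
So rifu → rifar.

rifar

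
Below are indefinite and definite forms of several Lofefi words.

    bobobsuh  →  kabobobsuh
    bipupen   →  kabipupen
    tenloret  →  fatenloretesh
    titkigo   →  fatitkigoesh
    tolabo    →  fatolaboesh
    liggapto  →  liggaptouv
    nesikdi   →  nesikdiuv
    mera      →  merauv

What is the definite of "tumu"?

fatumuesh

titkigo and liggapto both end in -o yet inflect differently (fatitkigoesh, liggaptouv), so the final letter is not what conditions the rule; the first letter is.
"tumu" begins with t-. The stems beginning with t- (tenloret → fatenloretesh, titkigo → fatitkigoesh, tolabo → fatolaboesh) add fa- … -esh around the stem.
So tumu → fatumuesh.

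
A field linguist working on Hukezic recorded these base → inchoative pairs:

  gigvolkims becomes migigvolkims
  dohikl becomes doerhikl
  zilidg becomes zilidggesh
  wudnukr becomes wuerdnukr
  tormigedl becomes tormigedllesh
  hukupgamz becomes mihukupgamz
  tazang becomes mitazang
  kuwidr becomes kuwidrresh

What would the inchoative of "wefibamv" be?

wudnukr and kuwidr both end in -r yet inflect differently (wuerdnukr, kuwidrresh), so the final letter is not what conditions the rule; the second-to-last letter is.
"wefibamv" has second-to-last letter 'm'. The stems whose second-to-last letter is 'm' (hukupgamz → mihukupgamz, gigvolkims → migigvolkims) add the prefix mi-.
So wefibamv → miwefibamv.

miwefibamv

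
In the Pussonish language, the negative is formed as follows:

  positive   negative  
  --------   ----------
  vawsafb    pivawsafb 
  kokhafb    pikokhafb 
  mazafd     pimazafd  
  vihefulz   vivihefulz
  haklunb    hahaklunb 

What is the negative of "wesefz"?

piwesefz

vawsafb and haklunb both end in -b yet inflect differently (pivawsafb, hahaklunb), so the final letter is not what conditions the rule; the second-to-last letter is.
"wesefz" has second-to-last letter 'f'. The stems whose second-to-last letter is 'f' (vawsafb → pivawsafb, kokhafb → pikokhafb, mazafd → pimazafd) add the prefix pi-.
The other pattern: stems whose second-to-last letter is 'l' or 'n' repeat the first consonant+vowel as a prefix.
So wesefz → piwesefz.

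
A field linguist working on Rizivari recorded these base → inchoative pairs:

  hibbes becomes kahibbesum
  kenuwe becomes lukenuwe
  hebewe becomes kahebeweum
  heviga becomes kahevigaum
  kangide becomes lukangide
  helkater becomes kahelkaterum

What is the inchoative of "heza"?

kahezaum

hebewe and kenuwe both end in -e yet inflect differently (kahebeweum, lukenuwe), so the final letter is not what conditions the rule; the first letter is.
"heza" begins with h-. The stems beginning with h- (hibbes → kahibbesum, hebewe → kahebeweum, helkater → kahelkaterum) add ka- … -um around the stem.
So heza → kahezaum.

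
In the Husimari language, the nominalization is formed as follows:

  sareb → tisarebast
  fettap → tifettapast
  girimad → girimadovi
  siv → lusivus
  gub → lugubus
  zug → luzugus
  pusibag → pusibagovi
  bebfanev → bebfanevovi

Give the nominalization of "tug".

gub and sareb both end in -b yet inflect differently (lugubus, tisarebast), so the final letter is not what conditions the rule; the number of vowels is.
"tug" has 1 vowel. The stems with 1 vowel (gub → lugubus, siv → lusivus, zug → luzugus) add lu- … -us around the stem.
The other patterns: stems with 2 vowels add ti- … -ast around the stem; stems with 3 vowels add -ovi.
So tug → lutugus.

lutugus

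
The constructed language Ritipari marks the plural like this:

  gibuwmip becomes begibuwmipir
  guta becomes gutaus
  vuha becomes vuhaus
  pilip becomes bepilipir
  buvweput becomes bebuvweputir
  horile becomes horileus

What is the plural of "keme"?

gibuwmip and guta both begin with g- yet inflect differently (begibuwmipir, gutaus), so the first letter is not what conditions the rule; whether the stem ends in a vowel or a consonant is.
"keme" ends in a vowel. The stems ending in a vowel (vuha → vuhaus, horile → horileus, guta → gutaus) add -us.
The other pattern: stems ending in a consonant add be- … -ir around the stem.
So keme → kemeus.

kemeus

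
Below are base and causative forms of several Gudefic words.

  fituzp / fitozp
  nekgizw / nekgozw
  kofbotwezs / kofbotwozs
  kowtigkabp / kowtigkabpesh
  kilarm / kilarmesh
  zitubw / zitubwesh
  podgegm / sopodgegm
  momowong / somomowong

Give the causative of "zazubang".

sozazubang

fituzp and kowtigkabp both end in -p yet inflect differently (fitozp, kowtigkabpesh), so the final letter is not what conditions the rule; the second-to-last letter is.
"zazubang" has second-to-last letter 'n'. The one such stem in the data (momowong → somomowong) adds the prefix so-, so the same rule applies.
The other patterns: stems whose second-to-last letter is 'z' change the last vowel to 'o'; stems whose second-to-last letter is 'b' or 'r' add -esh.
So zazubang → sozazubang.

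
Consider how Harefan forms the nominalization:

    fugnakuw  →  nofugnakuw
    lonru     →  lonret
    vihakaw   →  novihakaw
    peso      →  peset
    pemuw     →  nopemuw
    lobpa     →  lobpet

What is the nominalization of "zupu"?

zupet

lonru and pemuw both have last vowel 'u' yet inflect differently (lonret, nopemuw), so the last vowel is not what conditions the rule; whether the stem ends in a vowel or a consonant is.
"zupu" ends in a vowel. The stems ending in a vowel (lonru → lonret, lobpa → lobpet, peso → peset) drop the final letter and add -et.
So zupu → zupet.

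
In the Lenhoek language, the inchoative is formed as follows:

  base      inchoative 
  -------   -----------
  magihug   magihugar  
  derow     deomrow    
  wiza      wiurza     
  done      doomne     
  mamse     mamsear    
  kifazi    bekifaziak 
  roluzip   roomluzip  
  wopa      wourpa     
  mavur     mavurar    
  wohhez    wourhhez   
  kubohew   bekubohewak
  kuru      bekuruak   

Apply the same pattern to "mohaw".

"mohaw" begins with m-. The stems beginning with m- (mamse → mamsear, mavur → mavurar, magihug → magihugar) add -ar.
The other patterns: stems beginning with w- insert -ur- after the first vowel; stems beginning with k- add be- … -ak around the stem; stems beginning with d- or r- insert -om- after the first vowel.
So mohaw → mohawar.

mohawar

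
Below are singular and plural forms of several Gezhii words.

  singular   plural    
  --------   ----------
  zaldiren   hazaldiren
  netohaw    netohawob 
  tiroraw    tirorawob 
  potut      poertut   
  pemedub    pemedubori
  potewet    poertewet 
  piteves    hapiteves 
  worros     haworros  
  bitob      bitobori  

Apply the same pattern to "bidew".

potut and pemedub both have last vowel 'u' yet inflect differently (poertut, pemedubori), so the last vowel is not what conditions the rule; the final letter is.
"bidew" ends in -w. The stems ending in -w (netohaw → netohawob, tiroraw → tirorawob) add -ob.
The other patterns: stems ending in -t insert -er- after the first vowel; stems ending in -b add -ori; stems ending in -n or -s add the prefix ha-.
So bidew → bidewob.

bidewob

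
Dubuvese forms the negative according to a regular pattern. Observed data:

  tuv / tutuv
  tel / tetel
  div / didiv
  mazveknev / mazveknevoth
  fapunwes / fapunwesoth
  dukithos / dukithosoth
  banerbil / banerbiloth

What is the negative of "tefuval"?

tefuvaloth

tuv and mazveknev both end in -v yet inflect differently (tutuv, mazveknevoth), so the final letter is not what conditions the rule; the number of vowels is.
"tefuval" has 3 vowels. The stems with 3 vowels (mazveknev → mazveknevoth, fapunwes → fapunwesoth, dukithos → dukithosoth) add -oth.
So tefuval → tefuvaloth.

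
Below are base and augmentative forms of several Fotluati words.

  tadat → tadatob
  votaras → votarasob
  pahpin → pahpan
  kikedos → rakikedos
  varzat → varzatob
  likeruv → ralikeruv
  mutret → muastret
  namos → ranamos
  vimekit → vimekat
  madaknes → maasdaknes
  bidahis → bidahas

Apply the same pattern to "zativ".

zatav

madaknes and votaras both end in -s yet inflect differently (maasdaknes, votarasob), so the final letter is not what conditions the rule; the last vowel is.
"zativ" has last vowel 'i'. The stems whose last vowel is 'i' (pahpin → pahpan, vimekit → vimekat, bidahis → bidahas) change the last vowel to 'a'.
The other patterns: stems whose last vowel is 'e' insert -as- after the first vowel; stems whose last vowel is 'a' add -ob; stems whose last vowel is 'o' or 'u' add the prefix ra-.
So zativ → zatav.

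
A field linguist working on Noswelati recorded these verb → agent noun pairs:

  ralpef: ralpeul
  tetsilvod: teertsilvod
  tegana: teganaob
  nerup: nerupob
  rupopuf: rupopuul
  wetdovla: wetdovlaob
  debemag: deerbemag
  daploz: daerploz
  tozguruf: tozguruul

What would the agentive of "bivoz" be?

biervoz

rupopuf and nerup both have last vowel 'u' yet inflect differently (rupopuul, nerupob), so the last vowel is not what conditions the rule; the final letter is.
"bivoz" ends in -z. The one such stem in the data (daploz → daerploz) inserts -er- after the first vowel (as do debemag, tetsilvod), so the same rule applies.
The other patterns: stems ending in -f drop the final letter and add -ul; stems ending in -a or -p add -ob.
So bivoz → biervoz.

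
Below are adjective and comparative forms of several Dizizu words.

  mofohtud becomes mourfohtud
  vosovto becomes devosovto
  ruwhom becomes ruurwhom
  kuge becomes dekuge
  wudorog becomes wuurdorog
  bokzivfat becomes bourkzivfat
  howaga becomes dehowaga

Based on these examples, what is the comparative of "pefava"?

"pefava" ends in a vowel. The stems ending in a vowel (vosovto → devosovto, howaga → dehowaga, kuge → dekuge) add the prefix de-.
The other pattern: stems ending in a consonant insert -ur- after the first vowel.
So pefava → depefava.

depefava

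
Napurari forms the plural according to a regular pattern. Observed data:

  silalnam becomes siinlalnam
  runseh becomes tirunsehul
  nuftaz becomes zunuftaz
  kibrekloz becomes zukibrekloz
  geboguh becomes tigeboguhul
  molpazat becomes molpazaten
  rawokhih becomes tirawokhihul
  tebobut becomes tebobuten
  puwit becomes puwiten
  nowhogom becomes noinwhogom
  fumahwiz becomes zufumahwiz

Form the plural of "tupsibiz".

silalnam and molpazat both have last vowel 'a' yet inflect differently (siinlalnam, molpazaten), so the last vowel is not what conditions the rule; the final letter is.
"tupsibiz" ends in -z. The stems ending in -z (fumahwiz → zufumahwiz, nuftaz → zunuftaz, kibrekloz → zukibrekloz) add the prefix zu-.
The other patterns: stems ending in -h add ti- … -ul around the stem; stems ending in -m insert -in- after the first vowel; stems ending in -t add -en.
So tupsibiz → zutupsibiz.

zutupsibiz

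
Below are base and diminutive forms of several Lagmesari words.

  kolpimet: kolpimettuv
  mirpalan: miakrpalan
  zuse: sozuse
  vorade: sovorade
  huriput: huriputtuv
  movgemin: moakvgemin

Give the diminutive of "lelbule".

kolpimet and vorade both have last vowel 'e' yet inflect differently (kolpimettuv, sovorade), so the last vowel is not what conditions the rule; the final letter is.
"lelbule" ends in -e. The stems ending in -e (vorade → sovorade, zuse → sozuse) add the prefix so-.
The other patterns: stems ending in -t double the final consonant and add -uv; stems ending in -n insert -ak- after the first vowel.
So lelbule → solelbule.

solelbule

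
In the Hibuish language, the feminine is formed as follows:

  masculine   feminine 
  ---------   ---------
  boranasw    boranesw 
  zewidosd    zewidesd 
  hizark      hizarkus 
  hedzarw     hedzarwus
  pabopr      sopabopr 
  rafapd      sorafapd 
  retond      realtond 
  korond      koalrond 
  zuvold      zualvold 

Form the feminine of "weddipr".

soweddipr

"weddipr" has second-to-last letter 'p'. The stems whose second-to-last letter is 'p' (pabopr → sopabopr, rafapd → sorafapd) add the prefix so-.
The other patterns: stems whose second-to-last letter is 's' change the last vowel to 'e'; stems whose second-to-last letter is 'r' add -us; stems whose second-to-last letter is 'l' or 'n' insert -al- after the first vowel.
So weddipr → soweddipr.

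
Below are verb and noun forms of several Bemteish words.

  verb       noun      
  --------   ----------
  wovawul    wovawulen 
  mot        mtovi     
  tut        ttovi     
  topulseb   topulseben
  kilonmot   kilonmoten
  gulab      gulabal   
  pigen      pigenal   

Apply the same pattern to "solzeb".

solzebal

mot and kilonmot both end in -t yet inflect differently (mtovi, kilonmoten), so the final letter is not what conditions the rule; the number of vowels is.
"solzeb" has 2 vowels. The stems with 2 vowels (pigen → pigenal, gulab → gulabal) add -al.
So solzeb → solzebal.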